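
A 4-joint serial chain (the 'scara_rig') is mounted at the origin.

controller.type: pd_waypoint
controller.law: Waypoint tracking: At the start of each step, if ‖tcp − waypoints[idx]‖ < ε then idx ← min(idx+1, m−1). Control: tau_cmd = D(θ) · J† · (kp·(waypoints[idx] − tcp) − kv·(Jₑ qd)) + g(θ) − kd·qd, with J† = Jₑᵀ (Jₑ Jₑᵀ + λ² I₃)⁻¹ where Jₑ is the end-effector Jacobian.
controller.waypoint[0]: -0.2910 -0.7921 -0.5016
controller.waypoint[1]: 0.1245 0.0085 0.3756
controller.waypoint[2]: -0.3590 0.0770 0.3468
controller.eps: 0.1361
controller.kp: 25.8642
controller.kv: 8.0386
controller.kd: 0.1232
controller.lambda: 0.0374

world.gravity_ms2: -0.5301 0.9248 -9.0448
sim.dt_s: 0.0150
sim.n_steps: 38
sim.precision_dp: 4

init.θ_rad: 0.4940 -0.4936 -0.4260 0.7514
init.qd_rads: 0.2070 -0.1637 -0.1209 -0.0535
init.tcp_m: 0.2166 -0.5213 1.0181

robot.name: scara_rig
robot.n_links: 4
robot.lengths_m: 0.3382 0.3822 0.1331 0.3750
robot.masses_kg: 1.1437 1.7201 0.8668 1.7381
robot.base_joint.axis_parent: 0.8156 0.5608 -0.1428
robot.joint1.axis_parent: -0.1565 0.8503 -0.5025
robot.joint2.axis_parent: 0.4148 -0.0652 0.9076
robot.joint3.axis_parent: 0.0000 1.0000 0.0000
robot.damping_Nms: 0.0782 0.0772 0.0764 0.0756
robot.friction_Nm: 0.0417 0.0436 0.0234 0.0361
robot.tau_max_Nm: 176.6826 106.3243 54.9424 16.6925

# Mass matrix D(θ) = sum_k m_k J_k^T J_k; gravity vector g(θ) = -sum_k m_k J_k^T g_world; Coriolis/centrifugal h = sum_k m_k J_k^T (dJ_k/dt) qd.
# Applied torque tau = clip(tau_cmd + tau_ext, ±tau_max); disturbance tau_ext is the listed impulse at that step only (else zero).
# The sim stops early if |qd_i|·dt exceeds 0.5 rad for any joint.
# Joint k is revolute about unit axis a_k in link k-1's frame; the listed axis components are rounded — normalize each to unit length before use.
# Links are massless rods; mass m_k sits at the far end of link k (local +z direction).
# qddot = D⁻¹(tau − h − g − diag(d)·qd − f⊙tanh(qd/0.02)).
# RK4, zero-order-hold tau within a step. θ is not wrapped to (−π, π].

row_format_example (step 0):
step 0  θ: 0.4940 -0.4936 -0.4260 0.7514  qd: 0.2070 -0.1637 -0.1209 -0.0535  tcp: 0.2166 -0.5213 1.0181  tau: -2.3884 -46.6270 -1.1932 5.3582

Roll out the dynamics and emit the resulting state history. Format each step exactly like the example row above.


step 1  θ: 0.4963 -0.5071 -0.4278 0.7726  qd: 0.1078 -1.6278 -0.1133 2.8504  tcp: 0.2149 -0.5250 1.0126  tau: -1.8123 -39.9140 -1.2329 4.0879
step 2  θ: 0.4975 -0.5407 -0.4309 0.8325  qd: 0.0520 -2.8496 -0.2726 5.0968  tcp: 0.2103 -0.5296 0.9993  tau: 1.7687 -32.4882 -1.5758 3.1718
step 3  θ: 0.4982 -0.5907 -0.4387 0.9207  qd: 0.0418 -3.8075 -0.7004 6.6257  tcp: 0.2029 -0.5347 0.9790  tau: 5.5940 -25.1088 -1.9655 2.4404
step 4  θ: 0.4989 -0.6531 -0.4535 1.0271  qd: 0.0636 -4.5186 -1.2150 7.5254  tcp: 0.1927 -0.5400 0.9526  tau: 8.1229 -18.3440 -2.2497 1.7632
step 5  θ: 0.5002 -0.7247 -0.4758 1.1433  qd: 0.1011 -5.0304 -1.7172 7.9416  tcp: 0.1799 -0.5453 0.9210  tau: 9.0196 -12.4428 -2.3385 1.0617
step 6  θ: 0.5020 -0.8029 -0.5053 1.2631  qd: 0.1410 -5.3970 -2.1874 8.0115  tcp: 0.1649 -0.5507 0.8849  tau: 8.5314 -7.4264 -2.1956 0.3131
step 7  θ: 0.5043 -0.8858 -0.5416 1.3820  qd: 0.1736 -5.6645 -2.6362 7.8397  tcp: 0.1481 -0.5563 0.8452  tau: 7.0527 -3.2103 -1.8271 -0.4672
step 8  θ: 0.5071 -0.9722 -0.5845 1.4971  qd: 0.1915 -5.8680 -3.0810 7.4963  tcp: 0.1300 -0.5623 0.8027  tau: 4.9417 0.3213 -1.2651 -1.2442
step 9  θ: 0.5099 -1.0614 -0.6341 1.6060  qd: 0.1884 -6.0330 -3.5374 7.0257  tcp: 0.1111 -0.5686 0.7581  tau: 2.4741 3.2810 -0.5542 -1.9768
step 10  θ: 0.5126 -1.1529 -0.6907 1.7071  qd: 0.1581 -6.1777 -4.0177 6.4539  tcp: 0.0918 -0.5752 0.7119  tau: -0.1503 5.7650 0.2584 -2.6249
step 11  θ: 0.5145 -1.2466 -0.7547 1.7990  qd: 0.0931 -6.3159 -4.5305 5.7949  tcp: 0.0725 -0.5823 0.6647  tau: -2.7890 7.8493 1.1286 -3.1534
step 12  θ: 0.5151 -1.3423 -0.8267 1.8805  qd: -0.0156 -6.4587 -5.0800 5.0549  tcp: 0.0535 -0.5899 0.6169  tau: -5.3411 9.5859 2.0190 -3.5335
step 13  θ: 0.5137 -1.4403 -0.9072 1.9502  qd: -0.1790 -6.6168 -5.6659 4.2342  tcp: 0.0352 -0.5979 0.5689  tau: -7.7371 10.9975 2.8998 -3.7428
step 14  θ: 0.5094 -1.5409 -0.9968 2.0070  qd: -0.4145 -6.8023 -6.2900 3.3292  tcp: 0.0178 -0.6064 0.5211  tau: -9.9254 12.0779 3.7502 -3.7665
step 15  θ: 0.5008 -1.6445 -1.0960 2.0496  qd: -0.7443 -7.0312 -6.9536 2.3281  tcp: 0.0017 -0.6154 0.4737  tau: -11.8863 12.7687 4.5579 -3.5975
step 16  θ: 0.4864 -1.7521 -1.2055 2.0763  qd: -1.1981 -7.3247 -7.6634 1.2061  tcp: -0.0128 -0.6250 0.4271  tau: -13.6688 12.9650 5.3190 -3.2375
step 17  θ: 0.4640 -1.8647 -1.3261 2.0850  qd: -1.8092 -7.7059 -8.4321 -0.0859  tcp: -0.0254 -0.6355 0.3816  tau: -15.6344 12.7762 6.0236 -2.7002
step 18  θ: 0.4311 -1.9838 -1.4588 2.0726  qd: -2.5876 -8.1670 -9.2581 -1.6294  tcp: -0.0352 -0.6474 0.3374  tau: -19.6635 14.8896 6.5190 -2.0227
step 19  θ: 0.3859 -2.1091 -1.6041 2.0347  qd: -3.4038 -8.4913 -10.0494 -3.4725  tcp: -0.0415 -0.6613 0.2951  tau: -27.8817 27.5877 6.2555 -1.2925
step 20  θ: 0.3317 -2.2327 -1.7585 1.9695  qd: -3.7006 -7.9119 -10.3865 -5.1821  tcp: -0.0437 -0.6781 0.2550  tau: -30.2230 36.2874 5.9040 -0.7024
step 21  θ: 0.2796 -2.3412 -1.9110 1.8840  qd: -3.2004 -6.5547 -9.8797 -6.1104  tcp: -0.0435 -0.6964 0.2171  tau: -27.5097 34.0948 5.8819 -0.3810
step 22  θ: 0.2370 -2.4298 -2.0531 1.7897  qd: -2.4868 -5.2870 -9.1042 -6.3756  tcp: -0.0433 -0.7141 0.1808  tau: -24.6206 29.3336 5.8287 -0.2806
step 23  θ: 0.2046 -2.5019 -2.1844 1.6942  qd: -1.8559 -4.3392 -8.4369 -6.2966  tcp: -0.0445 -0.7293 0.1458  tau: -22.4014 24.6788 5.6898 -0.3090
step 24  θ: 0.1807 -2.5618 -2.3070 1.6011  qd: -1.3330 -3.6613 -7.9266 -6.0564  tcp: -0.0474 -0.7416 0.1122  tau: -20.7396 20.5919 5.4885 -0.4139
step 25  θ: 0.1641 -2.6131 -2.4229 1.5123  qd: -0.8860 -3.1734 -7.5316 -5.7405  tcp: -0.0520 -0.7507 0.0799  tau: -19.4543 17.1054 5.2431 -0.5749
step 26  θ: 0.1537 -2.6580 -2.5335 1.4286  qd: -0.4864 -2.8144 -7.2018 -5.3901  tcp: -0.0579 -0.7570 0.0493  tau: -18.4223 14.1892 4.9626 -0.7861
step 27  θ: 0.1492 -2.6983 -2.6394 1.3502  qd: -0.1166 -2.5425 -6.8947 -5.0283  tcp: -0.0648 -0.7609 0.0203  tau: -17.5761 11.8111 4.6515 -1.0458
step 28  θ: 0.1499 -2.7349 -2.7407 1.2771  qd: 0.2287 -2.3317 -6.5836 -4.6742  tcp: -0.0723 -0.7628 -0.0069  tau: -16.8825 9.9365 4.3144 -1.3498
step 29  θ: 0.1558 -2.7687 -2.8372 1.2093  qd: 0.5550 -2.1620 -6.2364 -4.3372  tcp: -0.0801 -0.7632 -0.0325  tau: -16.3335 8.5280 3.9560 -1.6913
step 30  θ: 0.1663 -2.8002 -2.9281 1.1464  qd: 0.8617 -2.0221 -5.8323 -4.0286  tcp: -0.0879 -0.7624 -0.0565  tau: -15.9306 7.5393 3.5831 -2.0581
step 31  θ: 0.1814 -2.8297 -3.0125 1.0878  qd: 1.1459 -1.9059 -5.3597 -3.7590  tcp: -0.0956 -0.7609 -0.0791  tau: -15.6754 6.9125 3.2039 -2.4354
step 32  θ: 0.2005 -2.8576 -3.0892 1.0330  qd: 1.4044 -1.8108 -4.8144 -3.5373  tcp: -0.1030 -0.7589 -0.1003  tau: -15.5637 6.5799 2.8272 -2.8071
step 33  θ: 0.2232 -2.8843 -3.1574 0.9810  qd: 1.6348 -1.7365 -4.1980 -3.3692  tcp: -0.1100 -0.7568 -0.1203  tau: -15.5833 6.4672 2.4607 -3.1588
step 34  θ: 0.2492 -2.9100 -3.2158 0.9313  qd: 1.8352 -1.6842 -3.5161 -3.2572  tcp: -0.1167 -0.7545 -0.1393  tau: -15.7138 6.4953 2.1103 -3.4789
step 35  θ: 0.2780 -2.9351 -3.2636 0.8827  qd: 2.0049 -1.6564 -2.7754 -3.2014  tcp: -0.1229 -0.7524 -0.1574  tau: -15.9274 6.5807 1.7792 -3.7591
step 36  θ: 0.3091 -2.9599 -3.3000 0.8347  qd: 2.1431 -1.6571 -1.9823 -3.2009  tcp: -0.1288 -0.7502 -0.1748  tau: -16.1912 6.6320 1.4669 -3.9941
step 37  θ: 0.3420 -2.9851 -3.3242 0.7862  qd: 2.2485 -1.6920 -1.1456 -3.2558  tcp: -0.1344 -0.7481 -0.1915  tau: -16.4715 6.5401 1.1688 -4.1799
step 38  θ: 0.3763 -3.0110 -3.3358 0.7364  qd: 2.3185 -1.7697 -0.2892 -3.3710  tcp: -0.1398 -0.7459 -0.2075


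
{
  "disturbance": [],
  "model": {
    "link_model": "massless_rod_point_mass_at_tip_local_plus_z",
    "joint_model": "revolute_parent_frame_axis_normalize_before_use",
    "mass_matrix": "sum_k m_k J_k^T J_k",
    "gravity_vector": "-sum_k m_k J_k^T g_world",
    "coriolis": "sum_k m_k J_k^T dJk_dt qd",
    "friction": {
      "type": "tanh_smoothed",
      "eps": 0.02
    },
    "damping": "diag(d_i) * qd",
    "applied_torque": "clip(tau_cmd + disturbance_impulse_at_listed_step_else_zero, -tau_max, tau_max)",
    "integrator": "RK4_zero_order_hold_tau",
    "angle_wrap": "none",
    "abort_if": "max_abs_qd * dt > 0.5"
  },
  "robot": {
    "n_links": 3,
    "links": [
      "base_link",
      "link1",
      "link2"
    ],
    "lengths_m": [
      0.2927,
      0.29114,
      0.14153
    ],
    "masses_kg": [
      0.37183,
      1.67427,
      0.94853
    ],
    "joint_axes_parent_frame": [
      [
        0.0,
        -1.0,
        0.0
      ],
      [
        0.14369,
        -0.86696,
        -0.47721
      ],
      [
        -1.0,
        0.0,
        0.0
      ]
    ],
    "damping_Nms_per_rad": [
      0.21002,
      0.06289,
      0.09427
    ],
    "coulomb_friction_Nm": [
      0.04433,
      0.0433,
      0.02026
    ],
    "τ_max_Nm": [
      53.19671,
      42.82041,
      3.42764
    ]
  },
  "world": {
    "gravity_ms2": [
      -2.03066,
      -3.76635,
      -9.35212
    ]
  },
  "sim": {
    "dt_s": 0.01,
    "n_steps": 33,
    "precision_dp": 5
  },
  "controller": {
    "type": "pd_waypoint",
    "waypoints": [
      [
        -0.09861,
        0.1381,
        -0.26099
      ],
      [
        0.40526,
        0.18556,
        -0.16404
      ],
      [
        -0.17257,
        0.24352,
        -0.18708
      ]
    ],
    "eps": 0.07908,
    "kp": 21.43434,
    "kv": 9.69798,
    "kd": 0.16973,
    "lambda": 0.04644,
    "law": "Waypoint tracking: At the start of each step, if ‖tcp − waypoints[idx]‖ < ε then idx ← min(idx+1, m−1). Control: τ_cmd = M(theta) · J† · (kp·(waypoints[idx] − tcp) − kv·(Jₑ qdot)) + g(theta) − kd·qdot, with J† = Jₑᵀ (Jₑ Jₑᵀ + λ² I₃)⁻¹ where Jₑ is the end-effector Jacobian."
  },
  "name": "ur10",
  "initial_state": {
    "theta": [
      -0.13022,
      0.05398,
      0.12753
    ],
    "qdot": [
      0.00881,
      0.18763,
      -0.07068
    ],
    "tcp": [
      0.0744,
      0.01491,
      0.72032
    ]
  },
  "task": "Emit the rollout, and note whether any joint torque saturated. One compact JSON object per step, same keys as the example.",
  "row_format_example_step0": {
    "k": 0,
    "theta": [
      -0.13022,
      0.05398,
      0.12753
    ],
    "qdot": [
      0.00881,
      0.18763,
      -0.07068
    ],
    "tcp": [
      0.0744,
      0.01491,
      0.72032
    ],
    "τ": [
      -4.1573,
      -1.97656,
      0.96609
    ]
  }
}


{"k":1,"theta":[-0.13151,0.05867,0.12941],"qdot":[-0.25796,0.73206,0.43045],"tcp":[0.07362,0.01493,0.72035],"\u03c4":[-4.39871,-2.14535,0.82951]}
{"k":2,"theta":[-0.13508,0.06794,0.13542],"qdot":[-0.454,1.11724,0.76601],"tcp":[0.07282,0.0153,0.72027],"\u03c4":[-4.70214,-2.28965,0.73849]}
{"k":3,"theta":[-0.14048,0.08074,0.1443],"qdot":[-0.62419,1.44069,1.0047],"tcp":[0.07206,0.01592,0.72008],"\u03c4":[-5.02959,-2.42203,0.67537]}
{"k":4,"theta":[-0.14755,0.09669,0.15524],"qdot":[-0.78901,1.74702,1.17938],"tcp":[0.07138,0.01671,0.71979],"\u03c4":[-5.34861,-2.5429,0.63131]}
{"k":5,"theta":[-0.15628,0.11571,0.1677],"qdot":[-0.95794,2.05718,1.30653],"tcp":[0.07081,0.01763,0.71936],"\u03c4":[-5.63128,-2.64753,0.60137]}
{"k":6,"theta":[-0.16674,0.13789,0.18122],"qdot":[-1.13404,2.37845,1.39312],"tcp":[0.07035,0.01864,0.71879],"\u03c4":[-5.85285,-2.72817,0.58278]}
{"k":7,"theta":[-0.179,0.16334,0.19542],"qdot":[-1.3165,2.70999,1.44097],"tcp":[0.07004,0.01971,0.71805],"\u03c4":[-5.99348,-2.77604,0.57388]}
{"k":8,"theta":[-0.1931,0.19213,0.20991],"qdot":[-1.50233,3.0464,1.44975],"tcp":[0.06988,0.02084,0.71711],"\u03c4":[-6.04159,-2.78335,0.57338]}
{"k":9,"theta":[-0.20906,0.22429,0.22429],"qdot":[-1.68776,3.38069,1.41893],"tcp":[0.06987,0.02201,0.71594],"\u03c4":[-5.99693,-2.74534,0.57991]}
{"k":10,"theta":[-0.22686,0.25975,0.23816],"qdot":[-1.86936,3.70659,1.34893],"tcp":[0.07001,0.02324,0.71453],"\u03c4":[-5.87159,-2.66167,0.59181]}
{"k":11,"theta":[-0.24644,0.29842,0.25115],"qdot":[-2.04486,4.02006,1.24119],"tcp":[0.07031,0.02453,0.71283],"\u03c4":[-5.68786,-2.53665,0.60724]}
{"k":12,"theta":[-0.26776,0.34017,0.26289],"qdot":[-2.21326,4.31944,1.09763],"tcp":[0.07075,0.02589,0.71082],"\u03c4":[-5.47368,-2.37837,0.62434]}
{"k":13,"theta":[-0.29072,0.38485,0.27301],"qdot":[-2.37447,4.60447,0.92007],"tcp":[0.0713,0.02735,0.70849],"\u03c4":[-5.25718,-2.19708,0.64148]}
{"k":14,"theta":[-0.31527,0.43232,0.28119],"qdot":[-2.52866,4.87493,0.70996],"tcp":[0.07196,0.02892,0.7058],"\u03c4":[-5.06195,-2.00357,0.65735]}
{"k":15,"theta":[-0.34132,0.48242,0.28711],"qdot":[-2.67574,5.12955,0.46879],"tcp":[0.07269,0.03064,0.70272],"\u03c4":[-4.90373,-1.80794,0.67094]}
{"k":16,"theta":[-0.36881,0.53497,0.29046],"qdot":[-2.81513,5.36561,0.19874],"tcp":[0.07347,0.03253,0.69924],"\u03c4":[-4.78875,-1.61893,0.68142]}
{"k":17,"theta":[-0.39765,0.58978,0.29098],"qdot":[-2.94516,5.57824,-0.09253],"tcp":[0.07428,0.03462,0.69532],"\u03c4":[-4.71273,-1.44329,0.68683]}
{"k":18,"theta":[-0.42772,0.64654,0.2886],"qdot":[-3.06268,5.76038,-0.3847],"tcp":[0.0751,0.03695,0.69093],"\u03c4":[-4.65865,-1.28497,0.68197]}
{"k":19,"theta":[-0.45891,0.70498,0.28319],"qdot":[-3.1696,5.91402,-0.69462],"tcp":[0.07592,0.03956,0.68605],"\u03c4":[-4.61149,-1.15006,0.6739]}
{"k":20,"theta":[-0.4911,0.76478,0.27464],"qdot":[-3.26424,6.03511,-1.01312],"tcp":[0.07672,0.04245,0.68066],"\u03c4":[-4.5499,-1.04122,0.66195]}
{"k":21,"theta":[-0.52417,0.82561,0.2629],"qdot":[-3.34538,6.12123,-1.33053],"tcp":[0.0775,0.04563,0.67474],"\u03c4":[-4.45167,-0.95989,0.64577]}
{"k":22,"theta":[-0.55797,0.88711,0.24804],"qdot":[-3.41229,6.17166,-1.6374],"tcp":[0.07825,0.04913,0.66828],"\u03c4":[-4.29728,-0.90654,0.62537]}
{"k":23,"theta":[-0.59236,0.94893,0.23021],"qdot":[-3.46468,6.18724,-1.92512],"tcp":[0.07898,0.05293,0.66128],"\u03c4":[-4.07271,-0.88089,0.6011]}
{"k":24,"theta":[-0.6272,1.01073,0.20963],"qdot":[-3.50267,6.17014,-2.18655],"tcp":[0.07968,0.05704,0.65372],"\u03c4":[-3.77122,-0.8821,0.57359]}
{"k":25,"theta":[-0.66235,1.0722,0.18659],"qdot":[-3.52677,6.12361,-2.41635],"tcp":[0.08037,0.06144,0.64562],"\u03c4":[-3.39375,-0.90895,0.54376]}
{"k":26,"theta":[-0.69767,1.13307,0.16144],"qdot":[-3.53779,6.05157,-2.61116],"tcp":[0.08105,0.06611,0.637],"\u03c4":[-2.94808,-0.95991,0.51264]}
{"k":27,"theta":[-0.73303,1.1931,0.13453],"qdot":[-3.53679,5.95831,-2.76965],"tcp":[0.08173,0.07105,0.62787],"\u03c4":[-2.44713,-1.03319,0.48136]}
{"k":28,"theta":[-0.76833,1.25212,0.10621],"qdot":[-3.52496,5.84813,-2.8922],"tcp":[0.08242,0.07621,0.61826],"\u03c4":[-1.90679,-1.12681,0.451]}
{"k":29,"theta":[-0.80346,1.30997,0.07684],"qdot":[-3.50361,5.72516,-2.98067],"tcp":[0.08313,0.08157,0.60821],"\u03c4":[-1.34392,-1.23859,0.42254]}
{"k":30,"theta":[-0.83834,1.36653,0.04675],"qdot":[-3.47403,5.59311,-3.03796],"tcp":[0.08384,0.08709,0.59776],"\u03c4":[-0.77459,-1.36625,0.39677]}
{"k":31,"theta":[-0.87288,1.42175,0.01623],"qdot":[-3.4375,5.45523,-3.06762],"tcp":[0.08457,0.09275,0.58694],"\u03c4":[-0.21293,-1.50741,0.37432]}
{"k":32,"theta":[-0.90703,1.47558,-0.01447],"qdot":[-3.3952,5.31424,-3.0735],"tcp":[0.08531,0.09851,0.5758],"\u03c4":[0.32949,-1.65973,0.35561]}
{"k":33,"theta":[-0.94073,1.52799,-0.04513],"qdot":[-3.34822,5.17234,-3.05948],"tcp":[0.08604,0.10433,0.56437]}
{"summary": "any joint saturated: no"}


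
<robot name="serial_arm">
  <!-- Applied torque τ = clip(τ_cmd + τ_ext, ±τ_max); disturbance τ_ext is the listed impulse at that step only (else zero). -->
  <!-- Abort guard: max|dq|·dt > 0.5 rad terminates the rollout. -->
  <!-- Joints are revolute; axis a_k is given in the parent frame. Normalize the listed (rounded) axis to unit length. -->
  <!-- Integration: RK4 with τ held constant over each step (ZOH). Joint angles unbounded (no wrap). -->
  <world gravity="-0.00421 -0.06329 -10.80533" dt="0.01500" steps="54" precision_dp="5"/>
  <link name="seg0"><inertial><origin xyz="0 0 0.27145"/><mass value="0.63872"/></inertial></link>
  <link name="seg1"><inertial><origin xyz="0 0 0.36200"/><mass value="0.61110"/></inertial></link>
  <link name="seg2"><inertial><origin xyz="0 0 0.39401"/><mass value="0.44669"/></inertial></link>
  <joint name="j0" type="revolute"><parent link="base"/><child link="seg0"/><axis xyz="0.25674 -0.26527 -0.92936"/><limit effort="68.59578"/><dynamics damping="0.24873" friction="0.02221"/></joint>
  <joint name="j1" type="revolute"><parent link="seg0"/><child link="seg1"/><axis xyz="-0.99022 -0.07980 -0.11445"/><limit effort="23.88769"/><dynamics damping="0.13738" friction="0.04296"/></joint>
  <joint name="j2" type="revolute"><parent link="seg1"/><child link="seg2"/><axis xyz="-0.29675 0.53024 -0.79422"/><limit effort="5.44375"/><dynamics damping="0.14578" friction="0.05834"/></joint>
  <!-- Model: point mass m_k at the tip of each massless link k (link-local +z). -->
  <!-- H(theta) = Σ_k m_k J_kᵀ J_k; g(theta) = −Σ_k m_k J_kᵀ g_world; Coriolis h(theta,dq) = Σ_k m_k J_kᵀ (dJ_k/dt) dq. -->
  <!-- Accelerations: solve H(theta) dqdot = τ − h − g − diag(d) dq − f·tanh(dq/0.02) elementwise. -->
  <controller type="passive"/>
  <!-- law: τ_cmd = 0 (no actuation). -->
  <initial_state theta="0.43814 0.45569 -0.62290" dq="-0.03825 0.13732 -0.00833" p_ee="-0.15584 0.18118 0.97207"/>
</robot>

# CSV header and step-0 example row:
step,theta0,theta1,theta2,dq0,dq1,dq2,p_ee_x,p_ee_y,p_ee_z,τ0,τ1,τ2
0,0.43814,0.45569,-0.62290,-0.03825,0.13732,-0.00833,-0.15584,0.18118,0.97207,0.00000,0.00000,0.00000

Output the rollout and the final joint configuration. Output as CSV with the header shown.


step,theta0,theta1,theta2,dq0,dq1,dq2,p_ee_x,p_ee_y,p_ee_z,τ0,τ1,τ2
1,0.44030,0.45948,-0.62625,0.29799,0.35729,-0.42092,-0.15562,0.18304,0.97140,0.00000,0.00000,0.00000
2,0.44663,0.46625,-0.63528,0.53232,0.54186,-0.77613,-0.15600,0.18567,0.97009,0.00000,0.00000,0.00000
3,0.45595,0.47562,-0.64935,0.70119,0.70402,-1.09513,-0.15678,0.18901,0.96822,0.00000,0.00000,0.00000
4,0.46742,0.48729,-0.66799,0.82125,0.84993,-1.38592,-0.15782,0.19298,0.96584,0.00000,0.00000,0.00000
5,0.48040,0.50106,-0.69081,0.90276,0.98358,-1.65278,-0.15897,0.19752,0.96299,0.00000,0.00000,0.00000
6,0.49435,0.51675,-0.71747,0.95185,1.10756,-1.89730,-0.16009,0.20257,0.95970,0.00000,0.00000,0.00000
7,0.50881,0.53424,-0.74762,0.97202,1.22340,-2.11912,-0.16105,0.20808,0.95600,0.00000,0.00000,0.00000
8,0.52337,0.55342,-0.78092,0.96515,1.33188,-2.31626,-0.16173,0.21399,0.95191,0.00000,0.00000,0.00000
9,0.53764,0.57417,-0.81697,0.93246,1.43327,-2.48569,-0.16202,0.22027,0.94747,0.00000,0.00000,0.00000
10,0.55123,0.59638,-0.85533,0.87532,1.52764,-2.62398,-0.16179,0.22688,0.94270,0.00000,0.00000,0.00000
11,0.56379,0.61996,-0.89552,0.79593,1.61515,-2.72826,-0.16097,0.23379,0.93764,0.00000,0.00000,0.00000
12,0.57501,0.64481,-0.93700,0.69776,1.69635,-2.79727,-0.15947,0.24099,0.93231,0.00000,0.00000,0.00000
13,0.58465,0.67083,-0.97927,0.58559,1.77243,-2.83205,-0.15723,0.24849,0.92673,0.00000,0.00000,0.00000
14,0.59254,0.69796,-1.02181,0.46501,1.84515,-2.83614,-0.15421,0.25632,0.92091,0.00000,0.00000,0.00000
15,0.59859,0.72618,-1.06422,0.34151,1.91667,-2.81486,-0.15039,0.26453,0.91483,0.00000,0.00000,0.00000
16,0.60279,0.75547,-1.10616,0.21978,1.98921,-2.77428,-0.14576,0.27317,0.90847,0.00000,0.00000,0.00000
17,0.60521,0.78587,-1.14738,0.10319,2.06475,-2.72008,-0.14032,0.28229,0.90179,0.00000,0.00000,0.00000
18,0.60593,0.81743,-1.18772,-0.00214,2.14624,-2.65953,-0.13410,0.29197,0.89471,0.00000,0.00000,0.00000
19,0.60530,0.85032,-1.22720,-0.07919,2.23946,-2.60367,-0.12709,0.30227,0.88715,0.00000,0.00000,0.00000
20,0.60354,0.88463,-1.26576,-0.15558,2.33592,-2.53599,-0.11931,0.31322,0.87902,0.00000,0.00000,0.00000
21,0.60065,0.92042,-1.30324,-0.22990,2.43714,-2.46035,-0.11076,0.32490,0.87021,0.00000,0.00000,0.00000
22,0.59667,0.95777,-1.33955,-0.29997,2.54457,-2.37969,-0.10150,0.33736,0.86061,0.00000,0.00000,0.00000
23,0.59167,0.99679,-1.37462,-0.36482,2.65903,-2.29513,-0.09155,0.35065,0.85008,0.00000,0.00000,0.00000
24,0.58575,1.03758,-1.40838,-0.42408,2.78094,-2.20656,-0.08096,0.36480,0.83847,0.00000,0.00000,0.00000
25,0.57898,1.08026,-1.44079,-0.47774,2.91048,-2.11302,-0.06976,0.37983,0.82560,0.00000,0.00000,0.00000
26,0.57144,1.12493,-1.47174,-0.52594,3.04757,-2.01298,-0.05801,0.39574,0.81129,0.00000,0.00000,0.00000
27,0.56323,1.17172,-1.50113,-0.56891,3.19201,-1.90443,-0.04577,0.41253,0.79534,0.00000,0.00000,0.00000
28,0.55440,1.22073,-1.52882,-0.60694,3.34339,-1.78495,-0.03310,0.43015,0.77753,0.00000,0.00000,0.00000
29,0.54504,1.27206,-1.55461,-0.64037,3.50111,-1.65177,-0.02009,0.44854,0.75764,0.00000,0.00000,0.00000
30,0.53521,1.32579,-1.57829,-0.66956,3.66440,-1.50178,-0.00682,0.46761,0.73541,0.00000,0.00000,0.00000
31,0.52497,1.38201,-1.59957,-0.69492,3.83221,-1.33152,0.00659,0.48721,0.71060,0.00000,0.00000,0.00000
32,0.51438,1.44077,-1.61811,-0.71691,4.00320,-1.13718,0.02002,0.50718,0.68294,0.00000,0.00000,0.00000
33,0.50348,1.50211,-1.63354,-0.73603,4.17569,-0.91461,0.03333,0.52728,0.65217,0.00000,0.00000,0.00000
34,0.49231,1.56604,-1.64539,-0.75287,4.34760,-0.65933,0.04636,0.54722,0.61805,0.00000,0.00000,0.00000
35,0.48090,1.63253,-1.65313,-0.76815,4.51637,-0.36652,0.05891,0.56665,0.58033,0.00000,0.00000,0.00000
36,0.46927,1.70150,-1.65617,-0.78288,4.67916,-0.03242,0.07080,0.58517,0.53881,0.00000,0.00000,0.00000
37,0.45732,1.77305,-1.65477,-0.81308,4.86430,0.20315,0.08178,0.60220,0.49336,0.00000,0.00000,0.00000
38,0.44489,1.84733,-1.64964,-0.84376,5.03642,0.49594,0.09161,0.61707,0.44394,0.00000,0.00000,0.00000
39,0.43201,1.92403,-1.63947,-0.87421,5.18596,0.87343,0.10004,0.62924,0.39054,0.00000,0.00000,0.00000
40,0.41865,2.00278,-1.62303,-0.90766,5.30923,1.33285,0.10681,0.63808,0.33323,0.00000,0.00000,0.00000
41,0.40474,2.08315,-1.59909,-0.94849,5.40204,1.87090,0.11170,0.64289,0.27220,0.00000,0.00000,0.00000
42,0.39013,2.16467,-1.56653,-1.00286,5.46027,2.48243,0.11448,0.64293,0.20779,0.00000,0.00000,0.00000
43,0.37455,2.24677,-1.52430,-1.07943,5.48054,3.15889,0.11496,0.63746,0.14048,0.00000,0.00000,0.00000
44,0.35757,2.32889,-1.47151,-1.19036,5.46116,3.88675,0.11300,0.62571,0.07095,0.00000,0.00000,0.00000
45,0.33858,2.41041,-1.40754,-1.35245,5.40318,4.64606,0.10854,0.60699,0.00006,0.00000,0.00000,0.00000
46,0.31663,2.49081,-1.33211,-1.58845,5.31135,5.40895,0.10157,0.58066,-0.07113,0.00000,0.00000,0.00000
47,0.29041,2.56963,-1.24543,-1.92864,5.19496,6.13790,0.09220,0.54625,-0.14135,0.00000,0.00000,0.00000
48,0.25806,2.64661,-1.14838,-2.41270,5.06823,6.78276,0.08062,0.50347,-0.20912,0.00000,0.00000,0.00000
49,0.21706,2.72172,-1.04270,-3.09161,4.95026,7.27504,0.06715,0.45229,-0.27284,0.00000,0.00000,0.00000
50,0.16402,2.79527,-0.93136,-4.02869,4.86420,7.51747,0.05223,0.39303,-0.33075,0.00000,0.00000,0.00000
51,0.09454,2.86793,-0.81912,-5.29595,4.83495,7.36633,0.03647,0.32641,-0.38107,0.00000,0.00000,0.00000
52,0.00317,2.94071,-0.71338,-6.95528,4.88433,6.60581,0.02066,0.25358,-0.42210,0.00000,0.00000,0.00000
53,-0.11607,3.01490,-0.62550,-8.99897,5.02206,4.92741,0.00579,0.17626,-0.45231,0.00000,0.00000,0.00000
54,-0.26775,3.09174,-0.57191,-11.21790,5.23407,1.98182,-0.00684,0.09669,-0.47046,,,
# final theta (rad): -0.26775 3.09174 -0.57191


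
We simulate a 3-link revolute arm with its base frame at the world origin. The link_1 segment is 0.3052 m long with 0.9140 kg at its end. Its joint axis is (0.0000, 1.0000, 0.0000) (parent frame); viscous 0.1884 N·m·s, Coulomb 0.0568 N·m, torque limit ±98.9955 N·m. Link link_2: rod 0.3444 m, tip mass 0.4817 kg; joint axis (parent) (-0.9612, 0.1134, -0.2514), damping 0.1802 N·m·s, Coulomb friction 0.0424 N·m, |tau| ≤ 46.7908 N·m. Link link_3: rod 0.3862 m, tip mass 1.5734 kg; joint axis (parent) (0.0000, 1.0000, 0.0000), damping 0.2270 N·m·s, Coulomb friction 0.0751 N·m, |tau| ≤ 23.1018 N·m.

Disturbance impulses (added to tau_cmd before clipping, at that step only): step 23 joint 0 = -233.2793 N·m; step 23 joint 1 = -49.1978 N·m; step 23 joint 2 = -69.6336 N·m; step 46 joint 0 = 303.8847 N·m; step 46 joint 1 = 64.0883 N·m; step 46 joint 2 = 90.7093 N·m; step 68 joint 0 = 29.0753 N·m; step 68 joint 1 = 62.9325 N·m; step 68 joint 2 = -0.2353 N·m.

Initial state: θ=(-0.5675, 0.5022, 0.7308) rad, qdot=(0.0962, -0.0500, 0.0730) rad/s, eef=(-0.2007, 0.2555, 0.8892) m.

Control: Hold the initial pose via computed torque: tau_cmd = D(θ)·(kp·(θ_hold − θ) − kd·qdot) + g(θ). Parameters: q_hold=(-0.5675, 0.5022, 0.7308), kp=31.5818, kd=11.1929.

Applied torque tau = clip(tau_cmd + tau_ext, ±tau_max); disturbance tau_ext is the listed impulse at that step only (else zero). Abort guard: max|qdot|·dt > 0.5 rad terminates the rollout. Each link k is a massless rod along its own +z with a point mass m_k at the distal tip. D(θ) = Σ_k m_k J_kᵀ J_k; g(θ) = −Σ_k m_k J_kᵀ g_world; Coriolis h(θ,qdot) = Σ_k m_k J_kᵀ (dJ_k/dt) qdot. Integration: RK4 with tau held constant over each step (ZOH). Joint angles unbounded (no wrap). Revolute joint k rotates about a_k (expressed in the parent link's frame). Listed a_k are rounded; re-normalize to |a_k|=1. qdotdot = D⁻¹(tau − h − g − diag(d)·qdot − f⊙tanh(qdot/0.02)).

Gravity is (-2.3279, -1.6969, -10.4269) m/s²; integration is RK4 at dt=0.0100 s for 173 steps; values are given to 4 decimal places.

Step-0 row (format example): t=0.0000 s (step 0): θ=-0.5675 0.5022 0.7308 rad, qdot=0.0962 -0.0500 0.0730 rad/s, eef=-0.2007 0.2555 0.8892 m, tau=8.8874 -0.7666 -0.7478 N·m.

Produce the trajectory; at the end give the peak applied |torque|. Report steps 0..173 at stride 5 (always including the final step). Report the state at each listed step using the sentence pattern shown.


t=0.0500 s (step 5): θ=-0.5638 0.5004 0.7328 rad, qdot=0.0553 -0.0241 0.0167 rad/s, eef=-0.1971 0.2544 0.8901 m, tau=9.5389 -0.7615 -0.5011 N·m.
t=0.1000 s (step 10): θ=-0.5618 0.4996 0.7333 rad, qdot=0.0232 -0.0074 0.0038 rad/s, eef=-0.1955 0.2540 0.8906 m, tau=9.9821 -0.7492 -0.3515 N·m.
t=0.1500 s (step 15): θ=-0.5612 0.4995 0.7334 rad, qdot=0.0038 0.0005 0.0003 rad/s, eef=-0.1949 0.2539 0.8907 m, tau=10.2706 -0.7288 -0.2585 N·m.
t=0.2000 s (step 20): θ=-0.5613 0.4996 0.7333 rad, qdot=-0.0059 0.0032 -0.0022 rad/s, eef=-0.1950 0.2540 0.8907 m, tau=10.4486 -0.7087 -0.2004 N·m.
t=0.2500 s (step 25): θ=-0.5737 0.4937 0.7440 rad, qdot=-0.7338 -0.3773 0.6252 rad/s, eef=-0.2038 0.2496 0.8886 m, tau=22.0926 4.1751 2.2673 N·m.
t=0.3000 s (step 30): θ=-0.5996 0.4792 0.7633 rad, qdot=-0.3404 -0.2079 0.2020 rad/s, eef=-0.2237 0.2401 0.8842 m, tau=18.3447 2.5976 1.5158 N·m.
t=0.3500 s (step 35): θ=-0.6106 0.4721 0.7680 rad, qdot=-0.1208 -0.0855 0.0115 rad/s, eef=-0.2336 0.2362 0.8824 m, tau=15.7881 1.5131 0.9863 N·m.
t=0.4000 s (step 40): θ=-0.6137 0.4700 0.7672 rad, qdot=-0.0132 -0.0037 -0.0270 rad/s, eef=-0.2371 0.2353 0.8821 m, tau=14.0520 0.7790 0.5640 N·m.
t=0.4500 s (step 45): θ=-0.6129 0.4710 0.7659 rad, qdot=0.0394 0.0398 -0.0256 rad/s, eef=-0.2366 0.2360 0.8822 m, tau=12.9169 0.3136 0.2649 N·m.
t=0.5000 s (step 50): θ=-0.5980 0.4934 0.7656 rad, qdot=0.3537 0.5041 -0.0269 rad/s, eef=-0.2178 0.2461 0.8822 m, tau=4.3700 -4.1801 -1.9277 N·m.
t=0.5500 s (step 55): θ=-0.5838 0.5123 0.7638 rad, qdot=0.2190 0.2703 -0.0369 rad/s, eef=-0.2011 0.2547 0.8823 m, tau=6.4168 -3.0099 -1.3783 N·m.
t=0.6000 s (step 60): θ=-0.5754 0.5220 0.7622 rad, qdot=0.1250 0.1288 -0.0272 rad/s, eef=-0.1917 0.2593 0.8824 m, tau=7.8356 -2.2138 -1.0140 N·m.
t=0.6500 s (step 65): θ=-0.5707 0.5261 0.7611 rad, qdot=0.0643 0.0439 -0.0201 rad/s, eef=-0.1869 0.2613 0.8826 m, tau=8.8149 -1.6728 -0.7639 N·m.
t=0.7000 s (step 70): θ=-0.5671 0.5401 0.7547 rad, qdot=0.1160 0.7947 -0.3532 rad/s, eef=-0.1822 0.2684 0.8812 m, tau=6.3946 -6.3887 -0.5254 N·m.
t=0.7500 s (step 75): θ=-0.5630 0.5681 0.7414 rad, qdot=0.0500 0.3630 -0.1857 rad/s, eef=-0.1755 0.2828 0.8776 m, tau=7.7995 -4.4648 -0.3505 N·m.
t=0.8000 s (step 80): θ=-0.5617 0.5793 0.7353 rad, qdot=0.0076 0.1087 -0.0715 rad/s, eef=-0.1733 0.2888 0.8760 m, tau=8.7730 -3.1547 -0.2662 N·m.
t=0.8500 s (step 85): θ=-0.5619 0.5808 0.7333 rad, qdot=-0.0121 -0.0364 -0.0146 rad/s, eef=-0.1738 0.2897 0.8758 m, tau=9.4244 -2.2823 -0.2158 N·m.
t=0.9000 s (step 90): θ=-0.5626 0.5769 0.7330 rad, qdot=-0.0160 -0.1123 -0.0033 rad/s, eef=-0.1756 0.2881 0.8764 m, tau=9.8636 -1.7246 -0.1636 N·m.
t=0.9500 s (step 95): θ=-0.5634 0.5702 0.7328 rad, qdot=-0.0155 -0.1475 -0.0026 rad/s, eef=-0.1782 0.2853 0.8776 m, tau=10.1646 -1.3556 -0.1239 N·m.
t=1.0000 s (step 100): θ=-0.5642 0.5625 0.7327 rad, qdot=-0.0143 -0.1576 -0.0024 rad/s, eef=-0.1810 0.2820 0.8789 m, tau=10.3696 -1.1135 -0.0984 N·m.
t=1.0500 s (step 105): θ=-0.5649 0.5547 0.7326 rad, qdot=-0.0129 -0.1532 -0.0022 rad/s, eef=-0.1838 0.2786 0.8803 m, tau=10.5077 -0.9562 -0.0828 N·m.
t=1.1000 s (step 110): θ=-0.5655 0.5473 0.7325 rad, qdot=-0.0113 -0.1412 -0.0019 rad/s, eef=-0.1864 0.2754 0.8815 m, tau=10.5999 -0.8553 -0.0739 N·m.
t=1.1500 s (step 115): θ=-0.5660 0.5407 0.7324 rad, qdot=-0.0097 -0.1258 -0.0015 rad/s, eef=-0.1887 0.2725 0.8827 m, tau=10.6608 -0.7917 -0.0693 N·m.
t=1.2000 s (step 120): θ=-0.5664 0.5348 0.7323 rad, qdot=-0.0082 -0.1095 -0.0012 rad/s, eef=-0.1907 0.2699 0.8836 m, tau=10.7008 -0.7525 -0.0674 N·m.
t=1.2500 s (step 125): θ=-0.5668 0.5297 0.7323 rad, qdot=-0.0069 -0.0937 -0.0009 rad/s, eef=-0.1924 0.2676 0.8845 m, tau=10.7268 -0.7292 -0.0670 N·m.
t=1.3000 s (step 130): θ=-0.5671 0.5254 0.7322 rad, qdot=-0.0057 -0.0791 -0.0007 rad/s, eef=-0.1938 0.2657 0.8852 m, tau=10.7437 -0.7160 -0.0675 N·m.
t=1.3500 s (step 135): θ=-0.5674 0.5218 0.7322 rad, qdot=-0.0047 -0.0662 -0.0005 rad/s, eef=-0.1950 0.2641 0.8858 m, tau=10.7545 -0.7092 -0.0685 N·m.
t=1.4000 s (step 140): θ=-0.5676 0.5187 0.7322 rad, qdot=-0.0039 -0.0550 -0.0003 rad/s, eef=-0.1960 0.2628 0.8863 m, tau=10.7613 -0.7063 -0.0696 N·m.
t=1.4500 s (step 145): θ=-0.5678 0.5162 0.7322 rad, qdot=-0.0032 -0.0454 -0.0002 rad/s, eef=-0.1968 0.2616 0.8867 m, tau=10.7657 -0.7056 -0.0707 N·m.
t=1.5000 s (step 150): θ=-0.5679 0.5142 0.7322 rad, qdot=-0.0026 -0.0374 -0.0001 rad/s, eef=-0.1975 0.2607 0.8870 m, tau=10.7684 -0.7059 -0.0718 N·m.
t=1.5500 s (step 155): θ=-0.5680 0.5125 0.7322 rad, qdot=-0.0021 -0.0308 -0.0001 rad/s, eef=-0.1980 0.2599 0.8873 m, tau=10.7701 -0.7064 -0.0729 N·m.
t=1.6000 s (step 160): θ=-0.5681 0.5111 0.7322 rad, qdot=-0.0016 -0.0254 -0.0001 rad/s, eef=-0.1985 0.2593 0.8875 m, tau=10.7712 -0.7064 -0.0739 N·m.
t=1.6500 s (step 165): θ=-0.5682 0.5099 0.7322 rad, qdot=-0.0012 -0.0211 -0.0001 rad/s, eef=-0.1989 0.2588 0.8877 m, tau=10.7720 -0.7057 -0.0748 N·m.
t=1.7000 s (step 170): θ=-0.5682 0.5090 0.7322 rad, qdot=-0.0009 -0.0177 -0.0001 rad/s, eef=-0.1992 0.2584 0.8878 m, tau=10.7727 -0.7043 -0.0756 N·m.
t=1.7300 s (step 173): θ=-0.5683 0.5085 0.7321 rad, qdot=-0.0007 -0.0160 -0.0001 rad/s, eef=-0.1993 0.2581 0.8879 m.
max |tau| (N·m): 98.9955


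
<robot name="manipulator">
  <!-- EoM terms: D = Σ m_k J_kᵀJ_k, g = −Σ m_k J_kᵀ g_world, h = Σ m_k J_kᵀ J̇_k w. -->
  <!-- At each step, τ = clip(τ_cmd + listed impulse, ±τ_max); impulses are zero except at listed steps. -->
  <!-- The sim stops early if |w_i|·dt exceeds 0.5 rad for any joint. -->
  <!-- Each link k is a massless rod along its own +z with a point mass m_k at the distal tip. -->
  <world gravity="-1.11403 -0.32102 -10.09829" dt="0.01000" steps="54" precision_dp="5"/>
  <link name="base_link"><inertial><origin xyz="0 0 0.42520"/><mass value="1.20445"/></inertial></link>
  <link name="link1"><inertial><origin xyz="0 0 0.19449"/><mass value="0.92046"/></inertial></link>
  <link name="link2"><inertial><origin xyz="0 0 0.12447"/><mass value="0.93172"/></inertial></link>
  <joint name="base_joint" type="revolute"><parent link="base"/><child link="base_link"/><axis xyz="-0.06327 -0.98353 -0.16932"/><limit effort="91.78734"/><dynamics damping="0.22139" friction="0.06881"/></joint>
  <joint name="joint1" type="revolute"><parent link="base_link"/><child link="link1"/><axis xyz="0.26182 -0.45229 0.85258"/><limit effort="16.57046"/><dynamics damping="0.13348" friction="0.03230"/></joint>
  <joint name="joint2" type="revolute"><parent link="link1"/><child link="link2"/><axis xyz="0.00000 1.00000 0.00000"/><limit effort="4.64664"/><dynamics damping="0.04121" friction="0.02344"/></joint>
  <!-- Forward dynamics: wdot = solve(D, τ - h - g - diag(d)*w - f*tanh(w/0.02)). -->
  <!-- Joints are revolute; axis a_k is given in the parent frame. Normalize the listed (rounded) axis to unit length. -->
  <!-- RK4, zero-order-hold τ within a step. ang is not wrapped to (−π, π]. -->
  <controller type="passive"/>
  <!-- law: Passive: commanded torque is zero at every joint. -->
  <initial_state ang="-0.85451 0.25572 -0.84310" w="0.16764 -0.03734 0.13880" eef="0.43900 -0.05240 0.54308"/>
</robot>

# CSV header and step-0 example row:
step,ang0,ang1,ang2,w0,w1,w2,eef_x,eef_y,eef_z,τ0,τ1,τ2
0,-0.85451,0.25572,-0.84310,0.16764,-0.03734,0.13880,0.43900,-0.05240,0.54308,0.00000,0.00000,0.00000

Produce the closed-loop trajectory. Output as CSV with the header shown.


step,ang0,ang1,ang2,w0,w1,w2,eef_x,eef_y,eef_z,τ0,τ1,τ2
1,-0.85358,0.25563,-0.84530,0.01848,0.01812,-0.56782,0.43824,-0.05247,0.54345,0.00000,0.00000,0.00000
2,-0.85412,0.25605,-0.85437,-0.12613,0.06628,-1.24052,0.43740,-0.05272,0.54305,0.00000,0.00000,0.00000
3,-0.85610,0.25697,-0.87000,-0.26798,0.11984,-1.87985,0.43650,-0.05314,0.54189,0.00000,0.00000,0.00000
4,-0.85948,0.25847,-0.89185,-0.40709,0.18056,-2.48462,0.43556,-0.05372,0.53995,0.00000,0.00000,0.00000
5,-0.86423,0.26061,-0.91957,-0.54326,0.24914,-3.05391,0.43459,-0.05445,0.53723,0.00000,0.00000,0.00000
6,-0.87033,0.26348,-0.95281,-0.67637,0.32619,-3.58718,0.43363,-0.05534,0.53369,0.00000,0.00000,0.00000
7,-0.87775,0.26716,-0.99120,-0.80637,0.41238,-4.08416,0.43269,-0.05637,0.52930,0.00000,0.00000,0.00000
8,-0.88645,0.27176,-1.03437,-0.93325,0.50842,-4.54474,0.43178,-0.05753,0.52403,0.00000,0.00000,0.00000
9,-0.89640,0.27737,-1.08197,-1.05712,0.61518,-4.96891,0.43094,-0.05880,0.51785,0.00000,0.00000,0.00000
10,-0.90758,0.28410,-1.13363,-1.17815,0.73367,-5.35669,0.43018,-0.06017,0.51071,0.00000,0.00000,0.00000
11,-0.91996,0.29208,-1.18898,-1.29659,0.86511,-5.70805,0.42953,-0.06163,0.50259,0.00000,0.00000,0.00000
12,-0.93350,0.30145,-1.24767,-1.41281,1.01093,-6.02281,0.42902,-0.06314,0.49346,0.00000,0.00000,0.00000
13,-0.94821,0.31236,-1.30932,-1.52724,1.17273,-6.30058,0.42868,-0.06471,0.48330,0.00000,0.00000,0.00000
14,-0.96405,0.32497,-1.37355,-1.64043,1.35231,-6.54063,0.42852,-0.06629,0.47207,0.00000,0.00000,0.00000
15,-0.98101,0.33947,-1.44000,-1.75302,1.55157,-6.74173,0.42860,-0.06788,0.45977,0.00000,0.00000,0.00000
16,-0.99911,0.35607,-1.50825,-1.86577,1.77246,-6.90211,0.42894,-0.06943,0.44638,0.00000,0.00000,0.00000
17,-1.01833,0.37499,-1.57790,-1.97948,2.01673,-7.01927,0.42957,-0.07093,0.43192,0.00000,0.00000,0.00000
18,-1.03870,0.39649,-1.64848,-2.09510,2.28574,-7.09000,0.43052,-0.07234,0.41638,0.00000,0.00000,0.00000
19,-1.06024,0.42079,-1.71953,-2.21361,2.58009,-7.11030,0.43181,-0.07364,0.39978,0.00000,0.00000,0.00000
20,-1.08299,0.44817,-1.79051,-2.33605,2.89904,-7.07554,0.43347,-0.07478,0.38215,0.00000,0.00000,0.00000
21,-1.10698,0.47885,-1.86084,-2.46345,3.23996,-6.98066,0.43550,-0.07575,0.36353,0.00000,0.00000,0.00000
22,-1.13228,0.51303,-1.92990,-2.59681,3.59758,-6.82065,0.43792,-0.07649,0.34397,0.00000,0.00000,0.00000
23,-1.15894,0.55083,-1.99702,-2.73699,3.96332,-6.59113,0.44070,-0.07699,0.32353,0.00000,0.00000,0.00000
24,-1.18704,0.59228,-2.06148,-2.88469,4.32481,-6.28917,0.44383,-0.07721,0.30228,0.00000,0.00000,0.00000
25,-1.21666,0.63726,-2.12256,-3.04037,4.66594,-5.91410,0.44724,-0.07715,0.28030,0.00000,0.00000,0.00000
26,-1.24788,0.68547,-2.17953,-3.20425,4.96753,-5.46827,0.45088,-0.07678,0.25767,0.00000,0.00000,0.00000
27,-1.28077,0.73641,-2.23171,-3.37630,5.20884,-4.95738,0.45467,-0.07612,0.23446,0.00000,0.00000,0.00000
28,-1.31543,0.78937,-2.27849,-3.55639,5.36966,-4.39035,0.45850,-0.07517,0.21076,0.00000,0.00000,0.00000
29,-1.35193,0.84347,-2.31937,-3.74431,5.43269,-3.77870,0.46225,-0.07398,0.18661,0.00000,0.00000,0.00000
30,-1.39034,0.89766,-2.35396,-3.93986,5.38553,-3.13537,0.46581,-0.07256,0.16205,0.00000,0.00000,0.00000
31,-1.43075,0.95079,-2.38201,-4.14288,5.22193,-2.47348,0.46906,-0.07098,0.13712,0.00000,0.00000,0.00000
32,-1.47322,1.00171,-2.40341,-4.35321,4.94207,-1.80499,0.47187,-0.06926,0.11182,0.00000,0.00000,0.00000
33,-1.51784,1.04927,-2.41812,-4.57060,4.55203,-1.13955,0.47412,-0.06747,0.08616,0.00000,0.00000,0.00000
34,-1.56466,1.09242,-2.42623,-4.79455,4.06263,-0.48362,0.47571,-0.06562,0.06013,0.00000,0.00000,0.00000
35,-1.61375,1.13024,-2.42784,-5.02402,3.48891,0.15429,0.47655,-0.06377,0.03374,0.00000,0.00000,0.00000
36,-1.66515,1.16198,-2.42329,-5.25700,2.85064,0.75330,0.47655,-0.06191,0.00698,0.00000,0.00000,0.00000
37,-1.71890,1.18708,-2.41278,-5.49289,2.16190,1.34883,0.47565,-0.06005,-0.02012,0.00000,0.00000,0.00000
38,-1.77501,1.20511,-2.39630,-5.72938,1.44048,1.95077,0.47382,-0.05822,-0.04754,0.00000,0.00000,0.00000
39,-1.83348,1.21584,-2.37370,-5.96364,0.70471,2.57297,0.47105,-0.05645,-0.07525,0.00000,0.00000,0.00000
40,-1.89426,1.21922,-2.34471,-6.19197,-0.02176,3.23206,0.46738,-0.05475,-0.10322,0.00000,0.00000,0.00000
41,-1.95728,1.21558,-2.30888,-6.40945,-0.70144,3.94584,0.46284,-0.05314,-0.13146,0.00000,0.00000,0.00000
42,-2.02241,1.20532,-2.26553,-6.61333,-1.34242,4.73912,0.45754,-0.05163,-0.15998,0.00000,0.00000,0.00000
43,-2.08948,1.18892,-2.21376,-6.79839,-1.92575,5.63325,0.45160,-0.05019,-0.18886,0.00000,0.00000,0.00000
44,-2.15829,1.16706,-2.15246,-6.95827,-2.43185,6.64855,0.44518,-0.04876,-0.21825,0.00000,0.00000,0.00000
45,-2.22854,1.14061,-2.08033,-7.08522,-2.84182,7.80295,0.43844,-0.04722,-0.24836,0.00000,0.00000,0.00000
46,-2.29985,1.11060,-1.99589,-7.16990,-3.13860,9.11090,0.43146,-0.04539,-0.27954,0.00000,0.00000,0.00000
47,-2.37176,1.07826,-1.89756,-7.20126,-3.30792,10.58352,0.42427,-0.04296,-0.31220,0.00000,0.00000,0.00000
48,-2.44366,1.04491,-1.78364,-7.16707,-3.33851,12.23082,0.41670,-0.03955,-0.34683,0.00000,0.00000,0.00000
49,-2.51484,1.01199,-1.65231,-7.05488,-3.22049,14.06722,0.40836,-0.03464,-0.38387,0.00000,0.00000,0.00000
50,-2.58446,0.98104,-1.50157,-6.85375,-2.94073,16.12074,0.39855,-0.02764,-0.42365,0.00000,0.00000,0.00000
51,-2.65159,0.95379,-1.32900,-6.55641,-2.47466,18.44545,0.38630,-0.01789,-0.46623,0.00000,0.00000,0.00000
52,-2.71526,0.93232,-1.13145,-6.16196,-1.77352,21.13451,0.37034,-0.00469,-0.51117,0.00000,0.00000,0.00000
53,-2.77454,0.91939,-0.90465,-5.68095,-0.74908,24.32121,0.34918,0.01263,-0.55740,0.00000,0.00000,0.00000
54,-2.82871,0.91883,-0.64300,-5.14958,0.71405,28.09714,0.32122,0.03466,-0.60277,,,


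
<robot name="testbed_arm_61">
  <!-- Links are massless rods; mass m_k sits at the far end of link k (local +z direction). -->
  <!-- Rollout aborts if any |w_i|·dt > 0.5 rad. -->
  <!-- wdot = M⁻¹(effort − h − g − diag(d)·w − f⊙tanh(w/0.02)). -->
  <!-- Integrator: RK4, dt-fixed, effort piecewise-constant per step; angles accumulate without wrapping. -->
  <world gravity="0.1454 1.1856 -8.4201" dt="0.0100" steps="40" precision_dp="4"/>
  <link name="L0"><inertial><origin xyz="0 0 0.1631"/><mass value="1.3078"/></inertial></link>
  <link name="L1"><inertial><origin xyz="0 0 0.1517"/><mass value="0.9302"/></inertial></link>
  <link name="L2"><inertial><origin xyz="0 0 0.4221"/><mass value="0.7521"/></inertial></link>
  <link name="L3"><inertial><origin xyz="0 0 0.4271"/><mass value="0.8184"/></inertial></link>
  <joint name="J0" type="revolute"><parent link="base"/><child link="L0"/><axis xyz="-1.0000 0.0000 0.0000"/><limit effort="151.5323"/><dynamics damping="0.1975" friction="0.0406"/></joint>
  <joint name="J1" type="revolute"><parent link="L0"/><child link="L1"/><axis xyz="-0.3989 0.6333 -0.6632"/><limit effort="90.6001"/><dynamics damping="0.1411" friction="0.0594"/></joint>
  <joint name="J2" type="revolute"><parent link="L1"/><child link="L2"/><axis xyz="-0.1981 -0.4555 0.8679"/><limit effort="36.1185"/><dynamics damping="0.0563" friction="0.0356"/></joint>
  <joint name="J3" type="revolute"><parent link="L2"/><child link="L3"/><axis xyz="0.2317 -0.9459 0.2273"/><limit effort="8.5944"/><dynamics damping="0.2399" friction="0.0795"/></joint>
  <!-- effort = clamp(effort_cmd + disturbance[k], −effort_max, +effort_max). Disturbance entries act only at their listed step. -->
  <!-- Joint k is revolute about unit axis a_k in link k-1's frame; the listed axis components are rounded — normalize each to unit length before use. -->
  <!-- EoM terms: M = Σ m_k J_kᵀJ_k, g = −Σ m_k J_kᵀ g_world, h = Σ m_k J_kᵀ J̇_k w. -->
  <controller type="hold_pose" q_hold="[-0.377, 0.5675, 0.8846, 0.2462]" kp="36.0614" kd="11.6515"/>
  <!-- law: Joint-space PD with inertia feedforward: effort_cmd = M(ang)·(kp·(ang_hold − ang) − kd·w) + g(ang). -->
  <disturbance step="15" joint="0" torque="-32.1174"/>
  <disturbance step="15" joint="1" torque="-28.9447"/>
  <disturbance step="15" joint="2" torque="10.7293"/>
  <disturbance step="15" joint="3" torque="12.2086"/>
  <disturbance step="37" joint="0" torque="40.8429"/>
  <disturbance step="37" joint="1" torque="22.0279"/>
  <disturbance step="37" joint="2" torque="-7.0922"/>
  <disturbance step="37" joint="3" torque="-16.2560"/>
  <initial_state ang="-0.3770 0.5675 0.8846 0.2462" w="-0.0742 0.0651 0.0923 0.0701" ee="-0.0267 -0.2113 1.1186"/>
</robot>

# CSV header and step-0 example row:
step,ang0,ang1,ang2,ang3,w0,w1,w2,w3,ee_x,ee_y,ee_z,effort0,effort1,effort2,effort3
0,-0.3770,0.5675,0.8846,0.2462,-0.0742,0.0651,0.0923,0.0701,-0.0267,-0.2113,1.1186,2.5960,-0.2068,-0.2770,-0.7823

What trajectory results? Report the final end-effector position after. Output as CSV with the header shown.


step,ang0,ang1,ang2,ang3,w0,w1,w2,w3,ee_x,ee_y,ee_z,effort0,effort1,effort2,effort3
1,-0.3776,0.5678,0.8848,0.2468,-0.0600,0.0174,0.0087,0.0437,-0.0267,-0.2121,1.1184,2.4873,-0.2339,-0.2686,-0.7515
2,-0.3782,0.5678,0.8847,0.2471,-0.0544,0.0104,0.0125,0.0166,-0.0268,-0.2128,1.1183,2.3866,-0.2623,-0.2630,-0.7242
3,-0.3787,0.5678,0.8846,0.2472,-0.0482,0.0061,0.0126,0.0034,-0.0268,-0.2134,1.1182,2.2934,-0.2896,-0.2578,-0.7031
4,-0.3791,0.5678,0.8845,0.2473,-0.0418,0.0036,0.0098,-0.0004,-0.0268,-0.2139,1.1181,2.2074,-0.3154,-0.2529,-0.6867
5,-0.3795,0.5677,0.8844,0.2473,-0.0358,0.0020,0.0074,-0.0015,-0.0268,-0.2143,1.1180,2.1280,-0.3395,-0.2484,-0.6726
6,-0.3798,0.5676,0.8842,0.2473,-0.0303,0.0010,0.0055,-0.0019,-0.0268,-0.2147,1.1179,2.0548,-0.3618,-0.2442,-0.6598
7,-0.3800,0.5676,0.8841,0.2474,-0.0254,0.0004,0.0042,-0.0020,-0.0268,-0.2150,1.1179,1.9874,-0.3826,-0.2403,-0.6481
8,-0.3803,0.5675,0.8839,0.2474,-0.0211,0.0002,0.0039,-0.0021,-0.0268,-0.2152,1.1178,1.9255,-0.4019,-0.2366,-0.6373
9,-0.3804,0.5674,0.8838,0.2474,-0.0173,0.0005,0.0044,-0.0022,-0.0268,-0.2154,1.1178,1.8688,-0.4199,-0.2332,-0.6274
10,-0.3806,0.5673,0.8836,0.2474,-0.0139,0.0008,0.0050,-0.0024,-0.0268,-0.2156,1.1178,1.8169,-0.4363,-0.2300,-0.6183
11,-0.3807,0.5673,0.8835,0.2474,-0.0110,0.0012,0.0059,-0.0026,-0.0268,-0.2158,1.1177,1.7695,-0.4514,-0.2270,-0.6099
12,-0.3807,0.5672,0.8833,0.2474,-0.0084,0.0018,0.0070,-0.0028,-0.0268,-0.2159,1.1177,1.7262,-0.4653,-0.2244,-0.6023
13,-0.3808,0.5671,0.8832,0.2474,-0.0062,0.0025,0.0086,-0.0030,-0.0268,-0.2159,1.1177,1.6868,-0.4780,-0.2219,-0.5954
14,-0.3808,0.5671,0.8831,0.2474,-0.0042,0.0034,0.0105,-0.0033,-0.0268,-0.2160,1.1177,1.6509,-0.4896,-0.2196,-0.5891
15,-0.3808,0.5670,0.8830,0.2474,-0.0026,0.0045,0.0129,-0.0035,-0.0268,-0.2160,1.1177,-30.4993,-29.4450,10.5117,8.5944
16,-0.3820,0.5665,0.8871,0.2443,-0.2247,-0.1179,0.7900,-0.6031,-0.0278,-0.2170,1.1176,5.4007,2.9260,-1.4875,-1.6801
17,-0.3840,0.5651,0.8936,0.2391,-0.1749,-0.1605,0.5180,-0.4514,-0.0296,-0.2189,1.1173,5.0664,2.6426,-1.3843,-1.6023
18,-0.3855,0.5634,0.8978,0.2352,-0.1355,-0.1793,0.3252,-0.3291,-0.0313,-0.2206,1.1171,4.7568,2.3782,-1.2876,-1.5276
19,-0.3867,0.5615,0.9003,0.2324,-0.1040,-0.1826,0.1882,-0.2303,-0.0328,-0.2221,1.1169,4.4700,2.1320,-1.1972,-1.4565
20,-0.3876,0.5597,0.9017,0.2305,-0.0784,-0.1762,0.0906,-0.1501,-0.0340,-0.2235,1.1167,4.2044,1.9031,-1.1131,-1.3890
21,-0.3883,0.5580,0.9022,0.2294,-0.0578,-0.1625,0.0245,-0.0855,-0.0352,-0.2246,1.1165,3.9586,1.6904,-1.0350,-1.3252
22,-0.3888,0.5565,0.9024,0.2287,-0.0457,-0.1244,0.0276,-0.0393,-0.0362,-0.2256,1.1163,3.7311,1.4933,-0.9650,-1.2652
23,-0.3892,0.5554,0.9025,0.2286,-0.0359,-0.0917,0.0341,-0.0087,-0.0370,-0.2265,1.1161,3.5208,1.3109,-0.8999,-1.2059
24,-0.3895,0.5545,0.9027,0.2286,-0.0279,-0.0693,0.0346,0.0032,-0.0377,-0.2272,1.1159,3.3267,1.1423,-0.8387,-1.1445
25,-0.3897,0.5539,0.9029,0.2286,-0.0204,-0.0555,0.0255,0.0077,-0.0383,-0.2277,1.1158,3.1477,0.9865,-0.7813,-1.0848
26,-0.3899,0.5534,0.9031,0.2287,-0.0145,-0.0413,0.0230,0.0086,-0.0388,-0.2282,1.1157,2.9832,0.8427,-0.7284,-1.0288
27,-0.3900,0.5530,0.9033,0.2288,-0.0094,-0.0283,0.0222,0.0085,-0.0392,-0.2285,1.1156,2.8321,0.7102,-0.6797,-0.9770
28,-0.3901,0.5528,0.9035,0.2289,-0.0054,-0.0148,0.0260,0.0072,-0.0394,-0.2287,1.1155,2.6937,0.5887,-0.6351,-0.9293
29,-0.3901,0.5526,0.9036,0.2290,-0.0019,-0.0034,0.0292,0.0050,-0.0396,-0.2288,1.1155,2.5672,0.4785,-0.5948,-0.8857
30,-0.3901,0.5525,0.9036,0.2291,0.0019,0.0029,0.0243,0.0037,-0.0397,-0.2289,1.1155,2.4512,0.3798,-0.5584,-0.8463
31,-0.3900,0.5525,0.9036,0.2291,0.0051,0.0097,0.0225,0.0027,-0.0398,-0.2288,1.1155,2.3451,0.2898,-0.5255,-0.8106
32,-0.3899,0.5525,0.9035,0.2292,0.0081,0.0150,0.0193,0.0022,-0.0398,-0.2287,1.1155,2.2481,0.2076,-0.4953,-0.7781
33,-0.3898,0.5525,0.9034,0.2293,0.0109,0.0185,0.0138,0.0018,-0.0397,-0.2286,1.1155,2.1593,0.1326,-0.4677,-0.7485
34,-0.3897,0.5526,0.9033,0.2293,0.0136,0.0202,0.0064,0.0015,-0.0396,-0.2284,1.1156,2.0782,0.0643,-0.4423,-0.7214
35,-0.3895,0.5527,0.9031,0.2294,0.0161,0.0205,-0.0024,0.0011,-0.0395,-0.2281,1.1156,2.0043,0.0023,-0.4192,-0.6967
36,-0.3893,0.5528,0.9028,0.2294,0.0179,0.0221,-0.0068,0.0004,-0.0393,-0.2279,1.1157,1.9368,-0.0537,-0.3986,-0.6742
37,-0.3891,0.5530,0.9026,0.2294,0.0191,0.0255,-0.0056,-0.0004,-0.0391,-0.2276,1.1158,42.7180,21.9237,-7.4726,-8.5944
38,-0.3871,0.5521,0.8963,0.2326,0.3845,-0.1927,-1.1925,0.6141,-0.0385,-0.2260,1.1161,-3.0338,-2.7782,0.4722,0.3163
39,-0.3836,0.5510,0.8870,0.2379,0.3028,-0.0188,-0.6886,0.4516,-0.0374,-0.2232,1.1166,-2.6994,-2.6226,0.4090,0.2675
40,-0.3809,0.5513,0.8816,0.2418,0.2469,0.0567,-0.4175,0.3283,-0.0364,-0.2207,1.1171,,,,
# final ee position (m): -0.0364 -0.2207 1.1171
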